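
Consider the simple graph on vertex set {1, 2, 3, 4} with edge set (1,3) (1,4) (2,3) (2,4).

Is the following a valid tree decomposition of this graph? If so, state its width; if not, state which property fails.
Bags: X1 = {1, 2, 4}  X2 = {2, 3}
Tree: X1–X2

A tree decomposition must satisfy three properties: every vertex lies in some bag; for every edge, both endpoints lie together in some bag; and for every vertex, the bags containing it form a connected subtree. Here edge (1,3) lies in no bag, so the decomposition is invalid.

No — edge (1,3) lies in no bag.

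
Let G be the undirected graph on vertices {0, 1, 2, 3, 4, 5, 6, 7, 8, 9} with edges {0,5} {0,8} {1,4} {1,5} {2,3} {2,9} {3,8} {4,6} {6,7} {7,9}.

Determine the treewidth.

A width-2 tree decomposition is:
Bags: B1 = {0, 1, 5}  B2 = {0, 1, 4}  B3 = {0, 4, 6}  B4 = {0, 6, 7}  B5 = {0, 7, 9}  B6 = {0, 2, 9}  B7 = {0, 2, 3}  B8 = {0, 3, 8}
Tree: B1–B2, B2–B3, B3–B4, B4–B5, B5–B6, B6–B7, B7–B8
The largest bag has 3 vertices, giving width 2; this decomposition certifies tw(G) ≤ 2. The edges 0–5–1–4–6–7–9–2–3–8–0 form a cycle, so G is not a tree and its treewidth is at least 2. The upper and lower bounds meet at 2, so that is the treewidth.

2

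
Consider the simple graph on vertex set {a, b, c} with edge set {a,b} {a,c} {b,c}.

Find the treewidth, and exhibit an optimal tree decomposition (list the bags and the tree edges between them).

With just one bag of size 3, the width is 3 − 1 = 2, so tw(G) ≤ 2. Conversely, {a, b, c} is a clique of size 3, and the vertices of any clique must share a bag in every tree decomposition; so some bag has ≥ 3 vertices and tw(G) ≥ 2. Therefore the treewidth is 2.

Treewidth 2.
Bags: B1 = {a, b, c}
Tree: (single bag)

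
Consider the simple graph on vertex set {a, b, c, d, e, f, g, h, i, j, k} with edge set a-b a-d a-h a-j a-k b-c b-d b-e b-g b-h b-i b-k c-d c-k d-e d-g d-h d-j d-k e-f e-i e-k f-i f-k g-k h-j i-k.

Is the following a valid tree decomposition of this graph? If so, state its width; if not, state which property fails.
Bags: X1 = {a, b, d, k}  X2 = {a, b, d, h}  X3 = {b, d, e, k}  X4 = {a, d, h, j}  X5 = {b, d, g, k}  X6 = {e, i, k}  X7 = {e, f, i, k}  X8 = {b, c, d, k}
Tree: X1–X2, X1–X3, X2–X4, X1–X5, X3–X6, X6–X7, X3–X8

No — edge (b,i) lies in no bag.

A tree decomposition must satisfy three properties: every vertex lies in some bag; for every edge, both endpoints lie together in some bag; and for every vertex, the bags containing it form a connected subtree. Here edge (b,i) lies in no bag, so the decomposition is invalid.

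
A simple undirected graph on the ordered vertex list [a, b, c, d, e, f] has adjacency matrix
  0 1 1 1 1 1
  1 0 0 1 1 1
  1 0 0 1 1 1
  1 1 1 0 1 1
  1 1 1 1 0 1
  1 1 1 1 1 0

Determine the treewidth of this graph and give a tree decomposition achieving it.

Each bag holds 5 vertices, so the decomposition has width 4, which upper-bounds the treewidth. Conversely, {a, c, d, e, f} is a clique of size 5, and the vertices of any clique must share a bag in every tree decomposition; so some bag has ≥ 5 vertices and tw(G) ≥ 4. Combining the bounds, tw(G) = 4.

Treewidth 4.
One optimal decomposition is:
Bags: B1 = {a, c, d, e, f}  B2 = {a, b, d, e, f}
Tree: B1–B2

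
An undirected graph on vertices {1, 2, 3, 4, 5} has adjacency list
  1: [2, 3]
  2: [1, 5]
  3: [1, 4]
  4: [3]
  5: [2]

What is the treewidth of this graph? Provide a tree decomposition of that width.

Treewidth 1.
One optimal decomposition is:
Bags: B1 = {1, 3}  B2 = {3, 4}  B3 = {1, 2}  B4 = {2, 5}
Tree: B1–B2, B1–B3, B3–B4

The largest bag has 2 vertices, giving width 1; this decomposition certifies tw(G) ≤ 1. G has an edge, so its treewidth is at least 1. Combining the bounds, tw(G) = 1.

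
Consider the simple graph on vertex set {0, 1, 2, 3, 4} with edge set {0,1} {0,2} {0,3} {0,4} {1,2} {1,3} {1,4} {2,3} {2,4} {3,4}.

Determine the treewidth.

A width-4 tree decomposition is:
Bags: B1 = {0, 1, 2, 3, 4}
Tree: (single bag)
A single bag containing all 5 vertices is trivially a valid decomposition of width 4. For the lower bound, the 5 vertices {0, 1, 2, 3, 4} are pairwise adjacent, and any tree decomposition puts a clique entirely inside one bag — forcing width ≥ 4. The upper and lower bounds meet at 4, so that is the treewidth.

4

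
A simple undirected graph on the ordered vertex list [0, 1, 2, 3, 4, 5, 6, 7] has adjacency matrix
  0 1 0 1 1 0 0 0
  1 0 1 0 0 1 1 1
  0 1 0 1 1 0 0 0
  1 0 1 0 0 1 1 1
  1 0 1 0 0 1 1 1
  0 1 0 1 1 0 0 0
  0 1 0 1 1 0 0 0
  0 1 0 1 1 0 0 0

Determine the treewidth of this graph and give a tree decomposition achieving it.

The largest bag has 4 vertices, giving width 3; this decomposition certifies tw(G) ≤ 3. For the lower bound: the 4 vertex sets {3,5}, {1,2}, {4}, {6} are disjoint, each induces a connected subgraph, and every pair is joined by at least one edge of G. Contracting each set to a single vertex therefore yields K_{4} as a minor, and since treewidth is minor-monotone, tw(G) ≥ tw(K_{4}) = 3. Combining the bounds, tw(G) = 3.

Treewidth 3.
One such decomposition:
Bags: B1 = {1, 3, 4, 5}  B2 = {1, 2, 3, 4}  B3 = {1, 3, 4, 6}  B4 = {0, 1, 3, 4}  B5 = {1, 3, 4, 7}
Tree: B1–B2, B2–B3, B3–B4, B4–B5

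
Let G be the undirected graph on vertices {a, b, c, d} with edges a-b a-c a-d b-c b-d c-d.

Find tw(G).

3

A width-3 tree decomposition is:
Bags: B1 = {a, b, c, d}
Tree: (single bag)
A single bag containing all 4 vertices is trivially a valid decomposition of width 3. For the lower bound, the 4 vertices {a, b, c, d} are pairwise adjacent, and any tree decomposition puts a clique entirely inside one bag — forcing width ≥ 3. The upper and lower bounds meet at 3, so that is the treewidth.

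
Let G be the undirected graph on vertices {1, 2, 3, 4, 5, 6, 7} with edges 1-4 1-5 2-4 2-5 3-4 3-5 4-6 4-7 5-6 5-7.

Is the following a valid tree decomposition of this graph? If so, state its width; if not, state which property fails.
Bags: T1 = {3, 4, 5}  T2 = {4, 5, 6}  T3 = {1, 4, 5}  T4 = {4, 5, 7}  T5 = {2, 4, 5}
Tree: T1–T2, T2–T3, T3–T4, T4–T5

Yes; width 2.

Every vertex of G appears in some bag (union = {1, 2, 3, 4, 5, 6, 7}); every edge is covered by a bag; and for each vertex v the set of bags containing v is connected in the bag tree. The decomposition is therefore valid. The largest bag has 3 vertices, so the width is 2.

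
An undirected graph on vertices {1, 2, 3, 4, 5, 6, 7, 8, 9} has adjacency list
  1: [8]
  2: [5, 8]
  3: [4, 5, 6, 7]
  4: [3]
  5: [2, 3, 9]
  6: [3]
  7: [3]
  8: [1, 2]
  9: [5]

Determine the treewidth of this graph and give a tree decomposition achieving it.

Treewidth 1.
One such decomposition:
Bags: B1 = {2, 5}  B2 = {3, 5}  B3 = {5, 9}  B4 = {2, 8}  B5 = {3, 7}  B6 = {3, 4}  B7 = {1, 8}  B8 = {3, 6}
Tree: B1–B2, B2–B3, B1–B4, B2–B5, B5–B6, B4–B7, B2–B8

Each bag holds 2 vertices, so the decomposition has width 1, which upper-bounds the treewidth. G has an edge, so its treewidth is at least 1. Combining the bounds, tw(G) = 1.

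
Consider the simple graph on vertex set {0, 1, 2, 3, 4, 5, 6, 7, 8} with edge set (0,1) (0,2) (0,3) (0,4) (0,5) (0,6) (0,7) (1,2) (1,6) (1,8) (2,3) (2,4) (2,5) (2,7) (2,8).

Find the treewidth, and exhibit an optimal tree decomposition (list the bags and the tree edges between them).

Every bag has size at most 3, so the width is 3 − 1 = 2 and tw(G) ≤ 2. On the other hand G contains the 3-clique {0, 1, 2}. A clique must lie in a single bag of any decomposition, so no decomposition can have width below 2. The upper and lower bounds meet at 2, so that is the treewidth.

Treewidth 2.
One optimal decomposition is:
Bags: B1 = {0, 2, 3}  B2 = {0, 1, 2}  B3 = {1, 2, 8}  B4 = {0, 2, 4}  B5 = {0, 2, 5}  B6 = {0, 1, 6}  B7 = {0, 2, 7}
Tree: B1–B2, B2–B3, B1–B4, B1–B5, B2–B6, B4–B7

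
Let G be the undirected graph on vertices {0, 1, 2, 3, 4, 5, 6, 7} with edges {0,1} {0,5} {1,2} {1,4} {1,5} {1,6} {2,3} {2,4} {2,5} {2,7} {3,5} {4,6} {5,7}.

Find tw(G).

A width-2 tree decomposition is:
Bags: B1 = {1, 2, 5}  B2 = {1, 2, 4}  B3 = {0, 1, 5}  B4 = {2, 3, 5}  B5 = {2, 5, 7}  B6 = {1, 4, 6}
Tree: B1–B2, B1–B3, B1–B4, B1–B5, B2–B6
Every bag has size at most 3, so the width is 3 − 1 = 2 and tw(G) ≤ 2. On the other hand G contains the 3-clique {0, 1, 5}. A clique must lie in a single bag of any decomposition, so no decomposition can have width below 2. Hence tw(G) = 2 exactly.

2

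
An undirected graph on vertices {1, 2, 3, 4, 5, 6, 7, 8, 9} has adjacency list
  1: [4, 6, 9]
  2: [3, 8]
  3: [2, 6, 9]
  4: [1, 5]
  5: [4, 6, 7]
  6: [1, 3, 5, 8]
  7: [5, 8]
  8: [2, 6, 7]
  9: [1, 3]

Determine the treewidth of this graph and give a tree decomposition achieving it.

Every bag has size at most 4, so the width is 4 − 1 = 3 and tw(G) ≤ 3. For the lower bound: the 4 vertex sets {2,3,9}, {1}, {6}, {4,5,7,8} are disjoint, each induces a connected subgraph, and every pair is joined by at least one edge of G. Contracting each set to a single vertex therefore yields K_{4} as a minor, and since treewidth is minor-monotone, tw(G) ≥ tw(K_{4}) = 3. Combining the bounds, tw(G) = 3.

Treewidth 3.
One such decomposition:
Bags: B1 = {1, 2, 3, 9}  B2 = {1, 2, 3, 6}  B3 = {1, 2, 6, 8}  B4 = {1, 4, 6, 8}  B5 = {4, 5, 6, 8}  B6 = {4, 5, 7, 8}
Tree: B1–B2, B2–B3, B3–B4, B4–B5, B5–B6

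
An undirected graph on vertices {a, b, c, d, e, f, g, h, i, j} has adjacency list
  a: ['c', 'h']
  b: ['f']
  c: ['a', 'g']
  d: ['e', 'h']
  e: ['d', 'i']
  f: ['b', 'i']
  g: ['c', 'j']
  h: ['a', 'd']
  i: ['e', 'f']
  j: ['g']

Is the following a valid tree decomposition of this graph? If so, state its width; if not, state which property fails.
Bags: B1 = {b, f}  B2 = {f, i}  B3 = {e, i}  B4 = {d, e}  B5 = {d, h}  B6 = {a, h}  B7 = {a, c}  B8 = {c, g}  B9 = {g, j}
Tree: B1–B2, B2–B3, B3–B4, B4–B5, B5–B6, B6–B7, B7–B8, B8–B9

Yes; width 1.

Vertex coverage: the bags together contain {a, b, c, d, e, f, g, h, i, j}, the full vertex set. Edge coverage: each edge of G has both endpoints in at least one bag. Running intersection: for every vertex, the bags containing it form a connected subtree. All three properties hold, so this is a valid tree decomposition of width max|bag| − 1 = 1, and hence tw(G) ≤ 1.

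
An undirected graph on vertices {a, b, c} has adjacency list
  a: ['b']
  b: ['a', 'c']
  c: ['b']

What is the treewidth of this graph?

A width-1 tree decomposition is:
Bags: B1 = {b, c}  B2 = {a, b}
Tree: B1–B2
Each bag holds 2 vertices, so the decomposition has width 1, which upper-bounds the treewidth. Any graph with an edge has treewidth ≥ 1, and G has the edge c–b. The upper and lower bounds meet at 1, so that is the treewidth.

1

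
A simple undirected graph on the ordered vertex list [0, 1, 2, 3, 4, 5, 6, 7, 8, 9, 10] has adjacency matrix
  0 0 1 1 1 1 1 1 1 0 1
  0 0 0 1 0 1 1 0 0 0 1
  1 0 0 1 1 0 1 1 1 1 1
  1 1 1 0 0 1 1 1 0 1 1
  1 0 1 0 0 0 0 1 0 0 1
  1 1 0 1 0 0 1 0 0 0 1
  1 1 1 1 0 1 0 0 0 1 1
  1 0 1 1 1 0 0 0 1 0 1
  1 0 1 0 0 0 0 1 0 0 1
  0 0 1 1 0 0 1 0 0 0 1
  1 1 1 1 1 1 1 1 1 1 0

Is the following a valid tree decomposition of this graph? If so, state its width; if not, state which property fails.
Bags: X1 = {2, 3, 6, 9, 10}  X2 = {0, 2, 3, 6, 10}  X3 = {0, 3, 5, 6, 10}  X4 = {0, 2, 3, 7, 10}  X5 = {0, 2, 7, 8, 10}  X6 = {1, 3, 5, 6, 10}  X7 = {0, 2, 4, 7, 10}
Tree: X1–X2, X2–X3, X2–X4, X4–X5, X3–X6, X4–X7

Checking the three conditions: (i) the bags cover all of {0, 1, 2, 3, 4, 5, 6, 7, 8, 9, 10}; (ii) for each edge, some bag contains both endpoints; (iii) the bags containing any fixed vertex form a subtree. All hold, so the decomposition is valid with width 5 − 1 = 4.

Yes; width 4.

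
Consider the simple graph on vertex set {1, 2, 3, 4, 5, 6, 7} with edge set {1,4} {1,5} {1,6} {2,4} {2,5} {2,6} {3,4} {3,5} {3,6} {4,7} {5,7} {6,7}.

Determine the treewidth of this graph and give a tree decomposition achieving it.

Each bag holds 4 vertices, so the decomposition has width 3, which upper-bounds the treewidth. For the lower bound: the 4 vertex sets {3,5}, {2,4}, {6}, {7} are disjoint, each induces a connected subgraph, and every pair is joined by at least one edge of G. Contracting each set to a single vertex therefore yields K_{4} as a minor, and since treewidth is minor-monotone, tw(G) ≥ tw(K_{4}) = 3. Hence tw(G) = 3 exactly.

Treewidth 3.
One such decomposition:
Bags: B1 = {3, 4, 5, 6}  B2 = {2, 4, 5, 6}  B3 = {4, 5, 6, 7}  B4 = {1, 4, 5, 6}
Tree: B1–B2, B2–B3, B3–B4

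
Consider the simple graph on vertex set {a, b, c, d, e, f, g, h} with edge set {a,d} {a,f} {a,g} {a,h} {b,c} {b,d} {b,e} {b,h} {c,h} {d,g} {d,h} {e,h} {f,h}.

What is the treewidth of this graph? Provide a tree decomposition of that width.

Every bag has size at most 3, so the width is 3 − 1 = 2 and tw(G) ≤ 2. Conversely, {a, d, g} is a clique of size 3, and the vertices of any clique must share a bag in every tree decomposition; so some bag has ≥ 3 vertices and tw(G) ≥ 2. The upper and lower bounds meet at 2, so that is the treewidth.

Treewidth 2.
One such decomposition:
Bags: B1 = {a, d, g}  B2 = {a, d, h}  B3 = {b, d, h}  B4 = {b, c, h}  B5 = {a, f, h}  B6 = {b, e, h}
Tree: B1–B2, B2–B3, B3–B4, B2–B5, B4–B6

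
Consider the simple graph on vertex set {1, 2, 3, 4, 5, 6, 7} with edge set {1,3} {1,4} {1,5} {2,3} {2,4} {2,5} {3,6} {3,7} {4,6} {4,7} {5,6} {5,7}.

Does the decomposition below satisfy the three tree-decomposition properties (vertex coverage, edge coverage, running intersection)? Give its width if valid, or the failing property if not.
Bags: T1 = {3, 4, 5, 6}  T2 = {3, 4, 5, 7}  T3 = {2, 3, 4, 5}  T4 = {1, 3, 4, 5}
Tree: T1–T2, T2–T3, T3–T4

Every vertex of G appears in some bag (union = {1, 2, 3, 4, 5, 6, 7}); every edge is covered by a bag; and for each vertex v the set of bags containing v is connected in the bag tree. The decomposition is therefore valid. The largest bag has 4 vertices, so the width is 3.

Yes; width 3.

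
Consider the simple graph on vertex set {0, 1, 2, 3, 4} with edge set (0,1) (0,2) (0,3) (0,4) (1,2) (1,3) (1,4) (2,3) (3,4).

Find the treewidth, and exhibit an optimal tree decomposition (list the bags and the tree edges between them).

Each bag holds 4 vertices, so the decomposition has width 3, which upper-bounds the treewidth. Conversely, {0, 1, 2, 3} is a clique of size 4, and the vertices of any clique must share a bag in every tree decomposition; so some bag has ≥ 4 vertices and tw(G) ≥ 3. Combining the bounds, tw(G) = 3.

Treewidth 3.
One optimal decomposition is:
Bags: B1 = {0, 1, 3, 4}  B2 = {0, 1, 2, 3}
Tree: B1–B2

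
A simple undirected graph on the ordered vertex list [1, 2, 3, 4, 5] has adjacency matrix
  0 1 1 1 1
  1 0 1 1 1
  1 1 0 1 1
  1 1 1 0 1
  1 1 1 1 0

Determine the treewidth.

A width-4 tree decomposition is:
Bags: B1 = {1, 2, 3, 4, 5}
Tree: (single bag)
With just one bag of size 5, the width is 5 − 1 = 4, so tw(G) ≤ 4. On the other hand G contains the 5-clique {1, 2, 3, 4, 5}. A clique must lie in a single bag of any decomposition, so no decomposition can have width below 4. Combining the bounds, tw(G) = 4.

4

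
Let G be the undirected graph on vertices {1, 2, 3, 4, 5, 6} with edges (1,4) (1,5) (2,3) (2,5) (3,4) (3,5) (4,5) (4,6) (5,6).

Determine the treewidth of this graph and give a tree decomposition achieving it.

Treewidth 2.
One such decomposition:
Bags: B1 = {3, 4, 5}  B2 = {4, 5, 6}  B3 = {2, 3, 5}  B4 = {1, 4, 5}
Tree: B1–B2, B1–B3, B2–B4

Each bag holds 3 vertices, so the decomposition has width 2, which upper-bounds the treewidth. For the lower bound, the 3 vertices {2, 3, 5} are pairwise adjacent, and any tree decomposition puts a clique entirely inside one bag — forcing width ≥ 2. Hence tw(G) = 2 exactly.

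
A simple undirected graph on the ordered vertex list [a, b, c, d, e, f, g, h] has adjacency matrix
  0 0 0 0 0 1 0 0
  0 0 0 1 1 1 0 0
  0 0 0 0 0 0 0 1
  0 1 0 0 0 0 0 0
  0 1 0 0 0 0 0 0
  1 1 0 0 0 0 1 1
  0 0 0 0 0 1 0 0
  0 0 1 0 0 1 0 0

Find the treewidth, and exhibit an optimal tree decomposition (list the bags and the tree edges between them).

Treewidth 1.
Bags: B1 = {f, h}  B2 = {f, g}  B3 = {b, f}  B4 = {b, e}  B5 = {b, d}  B6 = {c, h}  B7 = {a, f}
Tree: B1–B2, B1–B3, B3–B4, B4–B5, B1–B6, B1–B7

The largest bag has 2 vertices, giving width 1; this decomposition certifies tw(G) ≤ 1. G has an edge, so its treewidth is at least 1. Hence tw(G) = 1 exactly.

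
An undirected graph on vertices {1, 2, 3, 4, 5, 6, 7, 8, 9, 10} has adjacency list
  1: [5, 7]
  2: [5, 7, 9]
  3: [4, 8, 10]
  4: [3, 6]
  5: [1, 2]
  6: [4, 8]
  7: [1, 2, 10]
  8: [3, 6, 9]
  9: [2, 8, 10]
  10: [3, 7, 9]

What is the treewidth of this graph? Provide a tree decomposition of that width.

Every bag has size at most 3, so the width is 3 − 1 = 2 and tw(G) ≤ 2. Since 5–1–7–2–5 is a cycle in G, G is not acyclic. Forests are exactly the graphs of treewidth ≤ 1, so tw(G) ≥ 2. Hence tw(G) = 2 exactly.

Treewidth 2.
One optimal decomposition is:
Bags: B1 = {1, 2, 5}  B2 = {1, 2, 7}  B3 = {2, 7, 9}  B4 = {7, 9, 10}  B5 = {8, 9, 10}  B6 = {3, 8, 10}  B7 = {3, 6, 8}  B8 = {3, 4, 6}
Tree: B1–B2, B2–B3, B3–B4, B4–B5, B5–B6, B6–B7, B7–B8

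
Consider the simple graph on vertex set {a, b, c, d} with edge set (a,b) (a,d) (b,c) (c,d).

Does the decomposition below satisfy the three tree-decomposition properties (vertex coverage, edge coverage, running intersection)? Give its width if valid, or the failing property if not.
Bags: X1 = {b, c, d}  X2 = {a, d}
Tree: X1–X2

No — edge (b,a) lies in no bag.

A tree decomposition must satisfy three properties: every vertex lies in some bag; for every edge, both endpoints lie together in some bag; and for every vertex, the bags containing it form a connected subtree. Here edge (b,a) lies in no bag, so the decomposition is invalid.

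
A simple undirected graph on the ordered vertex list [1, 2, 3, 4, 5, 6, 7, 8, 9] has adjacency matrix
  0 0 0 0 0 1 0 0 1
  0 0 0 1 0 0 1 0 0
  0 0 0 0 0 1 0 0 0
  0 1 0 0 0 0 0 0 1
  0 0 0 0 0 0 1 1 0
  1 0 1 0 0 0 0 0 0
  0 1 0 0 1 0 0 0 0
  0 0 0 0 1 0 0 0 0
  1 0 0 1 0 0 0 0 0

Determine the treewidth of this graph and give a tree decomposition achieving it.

Treewidth 1.
One such decomposition:
Bags: B1 = {3, 6}  B2 = {1, 6}  B3 = {1, 9}  B4 = {4, 9}  B5 = {2, 4}  B6 = {2, 7}  B7 = {5, 7}  B8 = {5, 8}
Tree: B1–B2, B2–B3, B3–B4, B4–B5, B5–B6, B6–B7, B7–B8

The largest bag has 2 vertices, giving width 1; this decomposition certifies tw(G) ≤ 1. Since G has at least one edge (e.g. 3–6), it is not an edgeless graph, so tw(G) ≥ 1. The upper and lower bounds meet at 1, so that is the treewidth.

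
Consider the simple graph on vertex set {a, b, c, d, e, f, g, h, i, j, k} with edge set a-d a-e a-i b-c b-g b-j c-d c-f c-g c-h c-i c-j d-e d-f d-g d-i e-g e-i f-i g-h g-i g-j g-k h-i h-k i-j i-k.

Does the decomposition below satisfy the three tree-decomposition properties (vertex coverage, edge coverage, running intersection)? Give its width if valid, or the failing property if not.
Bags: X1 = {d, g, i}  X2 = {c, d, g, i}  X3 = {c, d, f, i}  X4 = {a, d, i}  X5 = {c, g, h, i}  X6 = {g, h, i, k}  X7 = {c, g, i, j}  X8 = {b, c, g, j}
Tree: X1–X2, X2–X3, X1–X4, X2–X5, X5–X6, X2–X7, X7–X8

A tree decomposition must satisfy three properties: every vertex lies in some bag; for every edge, both endpoints lie together in some bag; and for every vertex, the bags containing it form a connected subtree. Here vertex e appears in no bag, so the decomposition is invalid.

No — vertex e appears in no bag.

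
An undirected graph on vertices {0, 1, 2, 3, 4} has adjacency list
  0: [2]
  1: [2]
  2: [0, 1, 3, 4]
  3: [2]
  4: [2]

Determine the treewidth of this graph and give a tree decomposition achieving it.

The largest bag has 2 vertices, giving width 1; this decomposition certifies tw(G) ≤ 1. G has an edge, so its treewidth is at least 1. The upper and lower bounds meet at 1, so that is the treewidth.

Treewidth 1.
One optimal decomposition is:
Bags: B1 = {2, 3}  B2 = {0, 2}  B3 = {1, 2}  B4 = {2, 4}
Tree: B1–B2, B2–B3, B1–B4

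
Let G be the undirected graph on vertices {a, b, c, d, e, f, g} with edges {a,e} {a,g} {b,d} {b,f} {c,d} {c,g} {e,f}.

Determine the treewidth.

A width-2 tree decomposition is:
Bags: B1 = {c, d, g}  B2 = {b, d, g}  B3 = {b, f, g}  B4 = {e, f, g}  B5 = {a, e, g}
Tree: B1–B2, B2–B3, B3–B4, B4–B5
Each bag holds 3 vertices, so the decomposition has width 2, which upper-bounds the treewidth. The edges g–c–d–b–f–e–a–g form a cycle, so G is not a tree and its treewidth is at least 2. Hence tw(G) = 2 exactly.

2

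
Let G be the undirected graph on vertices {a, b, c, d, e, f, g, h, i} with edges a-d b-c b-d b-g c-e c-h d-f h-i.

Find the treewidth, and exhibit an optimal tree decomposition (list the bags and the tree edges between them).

The largest bag has 2 vertices, giving width 1; this decomposition certifies tw(G) ≤ 1. G has an edge, so its treewidth is at least 1. Combining the bounds, tw(G) = 1.

Treewidth 1.
Bags: B1 = {b, d}  B2 = {d, f}  B3 = {b, c}  B4 = {b, g}  B5 = {a, d}  B6 = {c, h}  B7 = {c, e}  B8 = {h, i}
Tree: B1–B2, B1–B3, B1–B4, B1–B5, B3–B6, B3–B7, B6–B8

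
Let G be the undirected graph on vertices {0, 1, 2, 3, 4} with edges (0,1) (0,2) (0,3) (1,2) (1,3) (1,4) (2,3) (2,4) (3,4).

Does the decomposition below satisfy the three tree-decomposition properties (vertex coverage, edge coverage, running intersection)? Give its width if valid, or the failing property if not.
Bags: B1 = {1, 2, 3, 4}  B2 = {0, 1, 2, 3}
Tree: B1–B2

Checking the three conditions: (i) the bags cover all of {0, 1, 2, 3, 4}; (ii) for each edge, some bag contains both endpoints; (iii) the bags containing any fixed vertex form a subtree. All hold, so the decomposition is valid with width 4 − 1 = 3.

Yes; width 3.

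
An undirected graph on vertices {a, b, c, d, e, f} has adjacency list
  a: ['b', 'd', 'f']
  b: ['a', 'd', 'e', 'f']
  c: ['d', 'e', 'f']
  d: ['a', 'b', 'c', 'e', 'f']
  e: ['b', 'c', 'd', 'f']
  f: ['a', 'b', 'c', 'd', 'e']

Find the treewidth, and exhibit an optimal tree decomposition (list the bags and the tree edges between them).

Treewidth 3.
One optimal decomposition is:
Bags: B1 = {b, d, e, f}  B2 = {a, b, d, f}  B3 = {c, d, e, f}
Tree: B1–B2, B1–B3

Each bag holds 4 vertices, so the decomposition has width 3, which upper-bounds the treewidth. On the other hand G contains the 4-clique {c, d, e, f}. A clique must lie in a single bag of any decomposition, so no decomposition can have width below 3. Combining the bounds, tw(G) = 3.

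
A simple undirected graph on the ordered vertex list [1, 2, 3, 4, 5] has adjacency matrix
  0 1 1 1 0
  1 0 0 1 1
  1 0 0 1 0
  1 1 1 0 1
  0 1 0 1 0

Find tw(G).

A width-2 tree decomposition is:
Bags: B1 = {1, 3, 4}  B2 = {1, 2, 4}  B3 = {2, 4, 5}
Tree: B1–B2, B2–B3
Each bag holds 3 vertices, so the decomposition has width 2, which upper-bounds the treewidth. Conversely, {1, 2, 4} is a clique of size 3, and the vertices of any clique must share a bag in every tree decomposition; so some bag has ≥ 3 vertices and tw(G) ≥ 2. Therefore the treewidth is 2.

2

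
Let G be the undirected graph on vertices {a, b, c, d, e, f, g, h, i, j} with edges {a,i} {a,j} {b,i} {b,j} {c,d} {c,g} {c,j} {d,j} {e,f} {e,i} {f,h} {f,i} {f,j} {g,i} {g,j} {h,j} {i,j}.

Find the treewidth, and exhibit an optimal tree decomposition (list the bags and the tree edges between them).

Treewidth 2.
One such decomposition:
Bags: B1 = {f, i, j}  B2 = {f, h, j}  B3 = {e, f, i}  B4 = {b, i, j}  B5 = {a, i, j}  B6 = {g, i, j}  B7 = {c, g, j}  B8 = {c, d, j}
Tree: B1–B2, B1–B3, B1–B4, B1–B5, B4–B6, B6–B7, B7–B8

Every bag has size at most 3, so the width is 3 − 1 = 2 and tw(G) ≤ 2. Conversely, {c, d, j} is a clique of size 3, and the vertices of any clique must share a bag in every tree decomposition; so some bag has ≥ 3 vertices and tw(G) ≥ 2. Therefore the treewidth is 2.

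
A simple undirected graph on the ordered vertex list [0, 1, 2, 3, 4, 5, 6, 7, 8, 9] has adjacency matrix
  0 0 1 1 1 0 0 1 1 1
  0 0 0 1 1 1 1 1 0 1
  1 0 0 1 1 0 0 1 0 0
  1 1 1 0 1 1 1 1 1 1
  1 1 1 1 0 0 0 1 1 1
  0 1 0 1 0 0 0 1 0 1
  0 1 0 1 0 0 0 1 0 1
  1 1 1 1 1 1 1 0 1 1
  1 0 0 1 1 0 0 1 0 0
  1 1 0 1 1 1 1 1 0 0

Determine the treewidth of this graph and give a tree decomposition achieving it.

Treewidth 4.
Bags: B1 = {1, 3, 4, 7, 9}  B2 = {0, 3, 4, 7, 9}  B3 = {0, 2, 3, 4, 7}  B4 = {1, 3, 5, 7, 9}  B5 = {1, 3, 6, 7, 9}  B6 = {0, 3, 4, 7, 8}
Tree: B1–B2, B2–B3, B1–B4, B4–B5, B2–B6

Each bag holds 5 vertices, so the decomposition has width 4, which upper-bounds the treewidth. Conversely, {0, 3, 4, 7, 8} is a clique of size 5, and the vertices of any clique must share a bag in every tree decomposition; so some bag has ≥ 5 vertices and tw(G) ≥ 4. Combining the bounds, tw(G) = 4.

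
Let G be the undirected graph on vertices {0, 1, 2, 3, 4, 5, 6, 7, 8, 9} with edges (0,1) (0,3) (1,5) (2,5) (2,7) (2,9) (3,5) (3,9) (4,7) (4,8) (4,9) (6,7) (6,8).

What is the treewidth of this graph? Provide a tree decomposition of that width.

The largest bag has 3 vertices, giving width 2; this decomposition certifies tw(G) ≤ 2. The edges 8–6–7–4–8 form a cycle, so G is not a tree and its treewidth is at least 2. The upper and lower bounds meet at 2, so that is the treewidth.

Treewidth 2.
One such decomposition:
Bags: B1 = {4, 6, 8}  B2 = {4, 6, 7}  B3 = {4, 7, 9}  B4 = {2, 7, 9}  B5 = {2, 3, 9}  B6 = {2, 3, 5}  B7 = {0, 3, 5}  B8 = {0, 1, 5}
Tree: B1–B2, B2–B3, B3–B4, B4–B5, B5–B6, B6–B7, B7–B8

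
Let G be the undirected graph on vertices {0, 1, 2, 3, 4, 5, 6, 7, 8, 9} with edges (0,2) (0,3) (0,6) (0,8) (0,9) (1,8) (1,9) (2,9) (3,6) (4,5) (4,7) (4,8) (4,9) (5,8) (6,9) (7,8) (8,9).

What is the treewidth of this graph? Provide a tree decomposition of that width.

Each bag holds 3 vertices, so the decomposition has width 2, which upper-bounds the treewidth. Conversely, {0, 8, 9} is a clique of size 3, and the vertices of any clique must share a bag in every tree decomposition; so some bag has ≥ 3 vertices and tw(G) ≥ 2. The upper and lower bounds meet at 2, so that is the treewidth.

Treewidth 2.
One optimal decomposition is:
Bags: B1 = {4, 7, 8}  B2 = {4, 8, 9}  B3 = {0, 8, 9}  B4 = {0, 6, 9}  B5 = {1, 8, 9}  B6 = {0, 3, 6}  B7 = {0, 2, 9}  B8 = {4, 5, 8}
Tree: B1–B2, B2–B3, B3–B4, B3–B5, B4–B6, B3–B7, B2–B8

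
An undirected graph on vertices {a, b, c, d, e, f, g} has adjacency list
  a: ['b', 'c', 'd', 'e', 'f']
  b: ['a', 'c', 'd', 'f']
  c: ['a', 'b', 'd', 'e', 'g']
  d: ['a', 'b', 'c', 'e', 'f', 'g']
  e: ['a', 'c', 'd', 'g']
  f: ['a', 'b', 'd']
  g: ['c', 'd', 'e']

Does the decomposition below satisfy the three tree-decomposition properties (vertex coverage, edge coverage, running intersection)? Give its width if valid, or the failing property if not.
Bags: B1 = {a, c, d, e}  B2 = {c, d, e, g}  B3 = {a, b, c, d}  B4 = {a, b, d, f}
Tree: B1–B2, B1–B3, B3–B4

Vertex coverage: the bags together contain {a, b, c, d, e, f, g}, the full vertex set. Edge coverage: each edge of G has both endpoints in at least one bag. Running intersection: for every vertex, the bags containing it form a connected subtree. All three properties hold, so this is a valid tree decomposition of width max|bag| − 1 = 3, and hence tw(G) ≤ 3.

Yes; width 3.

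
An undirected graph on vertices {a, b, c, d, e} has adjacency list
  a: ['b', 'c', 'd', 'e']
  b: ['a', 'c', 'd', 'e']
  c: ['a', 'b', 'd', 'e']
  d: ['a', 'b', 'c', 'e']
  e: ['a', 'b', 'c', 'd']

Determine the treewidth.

4

A width-4 tree decomposition is:
Bags: B1 = {a, b, c, d, e}
Tree: (single bag)
With just one bag of size 5, the width is 5 − 1 = 4, so tw(G) ≤ 4. Conversely, {a, b, c, d, e} is a clique of size 5, and the vertices of any clique must share a bag in every tree decomposition; so some bag has ≥ 5 vertices and tw(G) ≥ 4. Combining the bounds, tw(G) = 4.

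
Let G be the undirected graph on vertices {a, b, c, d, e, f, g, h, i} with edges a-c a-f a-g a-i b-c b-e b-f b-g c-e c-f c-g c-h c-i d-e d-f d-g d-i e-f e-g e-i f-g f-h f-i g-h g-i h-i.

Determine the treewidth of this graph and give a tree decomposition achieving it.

Treewidth 4.
Bags: B1 = {c, e, f, g, i}  B2 = {a, c, f, g, i}  B3 = {c, f, g, h, i}  B4 = {d, e, f, g, i}  B5 = {b, c, e, f, g}
Tree: B1–B2, B1–B3, B1–B4, B1–B5

Every bag has size at most 5, so the width is 5 − 1 = 4 and tw(G) ≤ 4. Conversely, {b, c, e, f, g} is a clique of size 5, and the vertices of any clique must share a bag in every tree decomposition; so some bag has ≥ 5 vertices and tw(G) ≥ 4. Combining the bounds, tw(G) = 4.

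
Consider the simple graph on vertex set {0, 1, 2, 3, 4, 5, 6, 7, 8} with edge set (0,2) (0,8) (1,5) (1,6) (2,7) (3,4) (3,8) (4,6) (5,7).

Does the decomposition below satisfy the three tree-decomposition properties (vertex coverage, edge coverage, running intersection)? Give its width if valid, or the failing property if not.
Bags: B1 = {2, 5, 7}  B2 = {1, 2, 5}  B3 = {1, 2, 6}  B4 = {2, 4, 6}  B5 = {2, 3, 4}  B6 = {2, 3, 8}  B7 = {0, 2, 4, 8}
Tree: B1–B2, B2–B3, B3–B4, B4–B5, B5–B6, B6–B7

A tree decomposition must satisfy three properties: every vertex lies in some bag; for every edge, both endpoints lie together in some bag; and for every vertex, the bags containing it form a connected subtree. Here bags containing vertex 4 are not connected in the tree, so the decomposition is invalid.

No — bags containing vertex 4 are not connected in the tree.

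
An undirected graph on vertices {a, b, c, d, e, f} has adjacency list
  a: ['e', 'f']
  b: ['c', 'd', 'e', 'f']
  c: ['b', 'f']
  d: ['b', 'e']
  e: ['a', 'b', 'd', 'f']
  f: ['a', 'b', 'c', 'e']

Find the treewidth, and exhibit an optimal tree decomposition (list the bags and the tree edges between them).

Treewidth 2.
One such decomposition:
Bags: B1 = {a, e, f}  B2 = {b, e, f}  B3 = {b, c, f}  B4 = {b, d, e}
Tree: B1–B2, B2–B3, B2–B4

The largest bag has 3 vertices, giving width 2; this decomposition certifies tw(G) ≤ 2. Conversely, {b, d, e} is a clique of size 3, and the vertices of any clique must share a bag in every tree decomposition; so some bag has ≥ 3 vertices and tw(G) ≥ 2. Combining the bounds, tw(G) = 2.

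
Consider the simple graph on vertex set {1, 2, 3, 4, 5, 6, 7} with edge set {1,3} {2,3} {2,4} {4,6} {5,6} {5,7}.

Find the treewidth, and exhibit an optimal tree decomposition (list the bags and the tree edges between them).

Every bag has size at most 2, so the width is 2 − 1 = 1 and tw(G) ≤ 1. G has an edge, so its treewidth is at least 1. Combining the bounds, tw(G) = 1.

Treewidth 1.
Bags: B1 = {5, 7}  B2 = {5, 6}  B3 = {4, 6}  B4 = {2, 4}  B5 = {2, 3}  B6 = {1, 3}
Tree: B1–B2, B2–B3, B3–B4, B4–B5, B5–B6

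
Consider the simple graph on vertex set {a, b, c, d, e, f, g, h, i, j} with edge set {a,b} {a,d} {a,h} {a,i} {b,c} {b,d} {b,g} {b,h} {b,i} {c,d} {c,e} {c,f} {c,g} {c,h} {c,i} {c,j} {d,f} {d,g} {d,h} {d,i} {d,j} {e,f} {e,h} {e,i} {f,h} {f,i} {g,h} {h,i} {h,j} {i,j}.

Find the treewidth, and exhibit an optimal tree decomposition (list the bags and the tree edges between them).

Each bag holds 5 vertices, so the decomposition has width 4, which upper-bounds the treewidth. Conversely, {b, c, d, g, h} is a clique of size 5, and the vertices of any clique must share a bag in every tree decomposition; so some bag has ≥ 5 vertices and tw(G) ≥ 4. Hence tw(G) = 4 exactly.

Treewidth 4.
One optimal decomposition is:
Bags: B1 = {b, c, d, h, i}  B2 = {c, d, h, i, j}  B3 = {c, d, f, h, i}  B4 = {b, c, d, g, h}  B5 = {c, e, f, h, i}  B6 = {a, b, d, h, i}
Tree: B1–B2, B1–B3, B1–B4, B3–B5, B1–B6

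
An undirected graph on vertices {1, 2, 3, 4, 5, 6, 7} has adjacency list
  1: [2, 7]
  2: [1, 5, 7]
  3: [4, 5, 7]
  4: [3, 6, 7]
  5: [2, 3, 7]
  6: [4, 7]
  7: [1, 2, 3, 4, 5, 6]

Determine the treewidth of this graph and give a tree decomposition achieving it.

Every bag has size at most 3, so the width is 3 − 1 = 2 and tw(G) ≤ 2. For the lower bound, the 3 vertices {1, 2, 7} are pairwise adjacent, and any tree decomposition puts a clique entirely inside one bag — forcing width ≥ 2. Combining the bounds, tw(G) = 2.

Treewidth 2.
One such decomposition:
Bags: B1 = {3, 5, 7}  B2 = {3, 4, 7}  B3 = {2, 5, 7}  B4 = {1, 2, 7}  B5 = {4, 6, 7}
Tree: B1–B2, B1–B3, B3–B4, B2–B5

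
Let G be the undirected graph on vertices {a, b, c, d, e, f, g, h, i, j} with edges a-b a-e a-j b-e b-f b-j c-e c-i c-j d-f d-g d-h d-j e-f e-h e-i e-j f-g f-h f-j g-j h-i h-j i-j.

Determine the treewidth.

3

A width-3 tree decomposition is:
Bags: B1 = {e, h, i, j}  B2 = {e, f, h, j}  B3 = {b, e, f, j}  B4 = {a, b, e, j}  B5 = {d, f, h, j}  B6 = {d, f, g, j}  B7 = {c, e, i, j}
Tree: B1–B2, B2–B3, B3–B4, B2–B5, B5–B6, B1–B7
Every bag has size at most 4, so the width is 4 − 1 = 3 and tw(G) ≤ 3. For the lower bound, the 4 vertices {d, f, g, j} are pairwise adjacent, and any tree decomposition puts a clique entirely inside one bag — forcing width ≥ 3. Therefore the treewidth is 3.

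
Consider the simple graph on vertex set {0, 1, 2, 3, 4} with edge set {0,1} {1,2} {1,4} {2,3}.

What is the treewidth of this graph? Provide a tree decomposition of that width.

Every bag has size at most 2, so the width is 2 − 1 = 1 and tw(G) ≤ 1. Any graph with an edge has treewidth ≥ 1, and G has the edge 4–1. Hence tw(G) = 1 exactly.

Treewidth 1.
Bags: B1 = {1, 4}  B2 = {0, 1}  B3 = {1, 2}  B4 = {2, 3}
Tree: B1–B2, B2–B3, B3–B4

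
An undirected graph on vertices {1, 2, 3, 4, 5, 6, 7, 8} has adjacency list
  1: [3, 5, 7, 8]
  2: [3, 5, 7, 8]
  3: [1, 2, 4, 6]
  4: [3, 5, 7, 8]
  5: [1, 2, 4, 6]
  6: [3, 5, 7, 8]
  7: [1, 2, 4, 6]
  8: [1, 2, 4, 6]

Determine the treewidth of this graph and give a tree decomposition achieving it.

Treewidth 4.
One optimal decomposition is:
Bags: B1 = {1, 2, 4, 5, 6}  B2 = {1, 2, 4, 6, 7}  B3 = {1, 2, 3, 4, 6}  B4 = {1, 2, 4, 6, 8}
Tree: B1–B2, B2–B3, B3–B4

Every bag has size at most 5, so the width is 5 − 1 = 4 and tw(G) ≤ 4. For the lower bound: the 5 vertex sets {2,5}, {4,7}, {3,6}, {1}, {8} are disjoint, each induces a connected subgraph, and every pair is joined by at least one edge of G. Contracting each set to a single vertex therefore yields K_{5} as a minor, and since treewidth is minor-monotone, tw(G) ≥ tw(K_{5}) = 4. Hence tw(G) = 4 exactly.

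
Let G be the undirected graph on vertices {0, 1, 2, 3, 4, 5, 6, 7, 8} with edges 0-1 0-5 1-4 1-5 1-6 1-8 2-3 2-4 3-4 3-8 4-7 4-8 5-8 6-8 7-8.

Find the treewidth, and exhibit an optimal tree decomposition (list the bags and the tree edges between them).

Treewidth 2.
One such decomposition:
Bags: B1 = {1, 4, 8}  B2 = {1, 5, 8}  B3 = {3, 4, 8}  B4 = {4, 7, 8}  B5 = {1, 6, 8}  B6 = {0, 1, 5}  B7 = {2, 3, 4}
Tree: B1–B2, B1–B3, B3–B4, B2–B5, B2–B6, B3–B7

Each bag holds 3 vertices, so the decomposition has width 2, which upper-bounds the treewidth. Conversely, {0, 1, 5} is a clique of size 3, and the vertices of any clique must share a bag in every tree decomposition; so some bag has ≥ 3 vertices and tw(G) ≥ 2. Therefore the treewidth is 2.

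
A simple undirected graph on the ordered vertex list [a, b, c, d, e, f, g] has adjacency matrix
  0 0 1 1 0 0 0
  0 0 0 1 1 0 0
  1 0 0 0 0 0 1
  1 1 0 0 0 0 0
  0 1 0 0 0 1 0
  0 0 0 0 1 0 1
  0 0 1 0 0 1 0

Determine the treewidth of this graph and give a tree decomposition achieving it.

Treewidth 2.
One optimal decomposition is:
Bags: B1 = {e, f, g}  B2 = {b, e, g}  B3 = {b, d, g}  B4 = {a, d, g}  B5 = {a, c, g}
Tree: B1–B2, B2–B3, B3–B4, B4–B5

Every bag has size at most 3, so the width is 3 − 1 = 2 and tw(G) ≤ 2. For the lower bound, G contains the cycle g–f–e–b–d–a–c–g, so G is not a forest; only forests have treewidth ≤ 1, hence tw(G) ≥ 2. Hence tw(G) = 2 exactly.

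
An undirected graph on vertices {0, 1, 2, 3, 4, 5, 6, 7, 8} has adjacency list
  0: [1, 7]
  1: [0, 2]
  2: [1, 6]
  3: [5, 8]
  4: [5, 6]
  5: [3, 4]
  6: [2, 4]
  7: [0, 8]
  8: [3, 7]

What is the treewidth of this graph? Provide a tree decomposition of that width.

Treewidth 2.
One optimal decomposition is:
Bags: B1 = {4, 5, 6}  B2 = {3, 5, 6}  B3 = {3, 6, 8}  B4 = {6, 7, 8}  B5 = {0, 6, 7}  B6 = {0, 1, 6}  B7 = {1, 2, 6}
Tree: B1–B2, B2–B3, B3–B4, B4–B5, B5–B6, B6–B7

Every bag has size at most 3, so the width is 3 − 1 = 2 and tw(G) ≤ 2. For the lower bound, G contains the cycle 6–4–5–3–8–7–0–1–2–6, so G is not a forest; only forests have treewidth ≤ 1, hence tw(G) ≥ 2. Therefore the treewidth is 2.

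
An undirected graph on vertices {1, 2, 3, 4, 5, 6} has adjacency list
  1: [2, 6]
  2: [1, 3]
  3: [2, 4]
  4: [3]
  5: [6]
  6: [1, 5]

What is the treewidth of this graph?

1

A width-1 tree decomposition is:
Bags: B1 = {5, 6}  B2 = {1, 6}  B3 = {1, 2}  B4 = {2, 3}  B5 = {3, 4}
Tree: B1–B2, B2–B3, B3–B4, B4–B5
Every bag has size at most 2, so the width is 2 − 1 = 1 and tw(G) ≤ 1. G has an edge, so its treewidth is at least 1. The upper and lower bounds meet at 1, so that is the treewidth.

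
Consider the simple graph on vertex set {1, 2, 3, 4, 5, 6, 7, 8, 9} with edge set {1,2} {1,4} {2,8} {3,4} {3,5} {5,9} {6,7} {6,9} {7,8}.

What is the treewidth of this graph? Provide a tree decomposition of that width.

The largest bag has 3 vertices, giving width 2; this decomposition certifies tw(G) ≤ 2. The edges 1–4–3–5–9–6–7–8–2–1 form a cycle, so G is not a tree and its treewidth is at least 2. The upper and lower bounds meet at 2, so that is the treewidth.

Treewidth 2.
One such decomposition:
Bags: B1 = {1, 3, 4}  B2 = {1, 3, 5}  B3 = {1, 5, 9}  B4 = {1, 6, 9}  B5 = {1, 6, 7}  B6 = {1, 7, 8}  B7 = {1, 2, 8}
Tree: B1–B2, B2–B3, B3–B4, B4–B5, B5–B6, B6–B7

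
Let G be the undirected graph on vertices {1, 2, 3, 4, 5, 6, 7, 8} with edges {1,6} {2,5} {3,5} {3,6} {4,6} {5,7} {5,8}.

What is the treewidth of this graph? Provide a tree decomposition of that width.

The largest bag has 2 vertices, giving width 1; this decomposition certifies tw(G) ≤ 1. Since G has at least one edge (e.g. 8–5), it is not an edgeless graph, so tw(G) ≥ 1. Hence tw(G) = 1 exactly.

Treewidth 1.
One such decomposition:
Bags: B1 = {5, 8}  B2 = {3, 5}  B3 = {2, 5}  B4 = {3, 6}  B5 = {5, 7}  B6 = {4, 6}  B7 = {1, 6}
Tree: B1–B2, B1–B3, B2–B4, B3–B5, B4–B6, B4–B7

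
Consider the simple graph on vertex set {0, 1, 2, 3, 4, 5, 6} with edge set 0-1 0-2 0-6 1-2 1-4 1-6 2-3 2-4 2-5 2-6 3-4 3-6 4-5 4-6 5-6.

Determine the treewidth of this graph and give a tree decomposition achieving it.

The largest bag has 4 vertices, giving width 3; this decomposition certifies tw(G) ≤ 3. For the lower bound, the 4 vertices {0, 1, 2, 6} are pairwise adjacent, and any tree decomposition puts a clique entirely inside one bag — forcing width ≥ 3. Combining the bounds, tw(G) = 3.

Treewidth 3.
Bags: B1 = {0, 1, 2, 6}  B2 = {1, 2, 4, 6}  B3 = {2, 4, 5, 6}  B4 = {2, 3, 4, 6}
Tree: B1–B2, B2–B3, B3–B4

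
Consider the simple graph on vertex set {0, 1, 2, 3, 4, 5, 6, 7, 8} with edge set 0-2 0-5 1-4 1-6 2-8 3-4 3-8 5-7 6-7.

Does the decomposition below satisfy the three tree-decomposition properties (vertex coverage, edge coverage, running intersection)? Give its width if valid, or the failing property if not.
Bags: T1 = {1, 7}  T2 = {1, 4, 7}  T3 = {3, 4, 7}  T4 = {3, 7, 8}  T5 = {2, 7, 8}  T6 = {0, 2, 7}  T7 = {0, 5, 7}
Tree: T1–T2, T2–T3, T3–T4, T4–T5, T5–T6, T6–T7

A tree decomposition must satisfy three properties: every vertex lies in some bag; for every edge, both endpoints lie together in some bag; and for every vertex, the bags containing it form a connected subtree. Here vertex 6 appears in no bag, so the decomposition is invalid.

No — vertex 6 appears in no bag.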